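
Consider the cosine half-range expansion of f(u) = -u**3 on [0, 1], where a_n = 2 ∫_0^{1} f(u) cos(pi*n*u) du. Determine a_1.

a_1 = 2 ∫_0^{1} (-u**3) cos(pi*u) du.
Integrating by parts three times (tabular method), an antiderivative of (-u**3) cos(pi*u) is -u**3*sin(pi*u)/pi - 3*u**2*cos(pi*u)/pi**2 + 6*u*sin(pi*u)/pi**3 + 6*cos(pi*u)/pi**4; evaluating from 0 to 1: ∫_{0}^{1} (-u**3) cos(pi*u) du = (3*(-2 + pi**2)/pi**4) - (6/pi**4) = 3*(-4 + pi**2)/pi**4.
Hence a_1 = 2·(3*(-4 + pi**2)/pi**4) = 6*(-4 + pi**2)/pi**4.

6*(-4 + pi**2)/pi**4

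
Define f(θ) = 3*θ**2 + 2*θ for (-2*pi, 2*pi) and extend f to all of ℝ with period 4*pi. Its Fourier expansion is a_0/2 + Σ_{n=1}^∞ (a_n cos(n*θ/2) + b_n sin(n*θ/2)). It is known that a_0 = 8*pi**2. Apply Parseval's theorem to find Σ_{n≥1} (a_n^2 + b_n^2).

Parseval: a_0^2/2 + Σ_{n≥1} (a_n^2+b_n^2) = (1/(2*pi)) ∫_{-2*pi}^{2*pi} f(θ)^2 dθ = 32*pi**2*(5 + 27*pi**2)/15.
Subtract a_0^2/2 = 32*pi**4: Σ (a_n^2+b_n^2) = 32*pi**2*(5 + 12*pi**2)/15.

32*pi**2*(5 + 12*pi**2)/15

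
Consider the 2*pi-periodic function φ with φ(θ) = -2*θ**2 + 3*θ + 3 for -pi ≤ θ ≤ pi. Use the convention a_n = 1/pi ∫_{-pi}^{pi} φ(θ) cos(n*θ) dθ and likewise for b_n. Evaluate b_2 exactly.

b_2 = 1/pi ∫_{-pi}^{pi} φ(θ) sin(2*θ) dθ.
Integrating by parts twice (tabular method), an antiderivative of (-2*θ**2 + 3*θ + 3) sin(2*θ) is θ**2*cos(2*θ) - θ*sin(2*θ) - 3*θ*cos(2*θ)/2 + 3*sin(2*θ)/4 - 2*cos(2*θ); evaluating from -pi to pi: ∫_{-pi}^{pi} (-2*θ**2 + 3*θ + 3) sin(2*θ) dθ = (-3*pi/2 - 2 + pi**2) - (-2 + 3*pi/2 + pi**2) = -3*pi.
Hence b_2 = (1/pi)·(-3*pi) = -3.

-3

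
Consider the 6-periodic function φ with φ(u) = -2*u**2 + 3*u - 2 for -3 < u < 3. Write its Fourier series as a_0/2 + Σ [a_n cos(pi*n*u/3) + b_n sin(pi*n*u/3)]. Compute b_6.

b_6 = 1/3 ∫_{-3}^{3} φ(u) sin(2*pi*u) du.
Integrating by parts twice (tabular method), an antiderivative of (-2*u**2 + 3*u - 2) sin(2*pi*u) is u**2*cos(2*pi*u)/pi - u*sin(2*pi*u)/pi**2 - 3*u*cos(2*pi*u)/(2*pi) + 3*sin(2*pi*u)/(4*pi**2) - cos(2*pi*u)/(2*pi**3) + cos(2*pi*u)/pi; evaluating from -3 to 3: ∫_{-3}^{3} (-2*u**2 + 3*u - 2) sin(2*pi*u) du = ((-1 + 11*pi**2)/(2*pi**3)) - ((-1 + 29*pi**2)/(2*pi**3)) = -9/pi.
Hence b_6 = (1/3)·(-9/pi) = -3/pi.

-3/pi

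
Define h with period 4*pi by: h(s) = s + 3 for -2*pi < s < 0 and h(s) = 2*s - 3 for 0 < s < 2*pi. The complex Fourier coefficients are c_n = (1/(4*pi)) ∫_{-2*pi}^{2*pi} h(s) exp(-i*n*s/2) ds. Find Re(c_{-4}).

0

Since h is real-valued, Re(c_{-4}) = (1/(4*pi)) ∫_{-2*pi}^{2*pi} h(s) cos(-2*s) ds = a_{4}/2.
Split the integral at the breakpoints.
Integrating by parts (boundary term plus one more integral), an antiderivative of (s + 3) cos(-2*s) is s*sin(2*s)/2 + 3*sin(2*s)/2 + cos(2*s)/4; evaluating from -2*pi to 0: ∫_{-2*pi}^{0} (s + 3) cos(-2*s) ds = (1/4) - (1/4) = 0.
Integrating by parts (boundary term plus one more integral), an antiderivative of (2*s - 3) cos(-2*s) is s*sin(2*s) - 3*sin(2*s)/2 + cos(2*s)/2; evaluating from 0 to 2*pi: ∫_{0}^{2*pi} (2*s - 3) cos(-2*s) ds = (1/2) - (1/2) = 0.
So ∫_{-2*pi}^{2*pi} h(s) cos(-2*s) ds = 0.
Hence Re(c_{-4}) = (1/(4*pi))·(0) = 0.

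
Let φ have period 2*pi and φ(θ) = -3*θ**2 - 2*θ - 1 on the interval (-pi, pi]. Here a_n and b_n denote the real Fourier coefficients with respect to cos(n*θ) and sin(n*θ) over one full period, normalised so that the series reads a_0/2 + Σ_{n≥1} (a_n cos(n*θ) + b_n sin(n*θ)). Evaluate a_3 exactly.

a_3 = 1/pi ∫_{-pi}^{pi} φ(θ) cos(3*θ) dθ.
Integrating by parts twice (tabular method), an antiderivative of (-3*θ**2 - 2*θ - 1) cos(3*θ) is -θ**2*sin(3*θ) - 2*θ*sin(3*θ)/3 - 2*θ*cos(3*θ)/3 - sin(3*θ)/9 - 2*cos(3*θ)/9; evaluating from -pi to pi: ∫_{-pi}^{pi} (-3*θ**2 - 2*θ - 1) cos(3*θ) dθ = (2/9 + 2*pi/3) - (2/9 - 2*pi/3) = 4*pi/3.
Hence a_3 = (1/pi)·(4*pi/3) = 4/3.

4/3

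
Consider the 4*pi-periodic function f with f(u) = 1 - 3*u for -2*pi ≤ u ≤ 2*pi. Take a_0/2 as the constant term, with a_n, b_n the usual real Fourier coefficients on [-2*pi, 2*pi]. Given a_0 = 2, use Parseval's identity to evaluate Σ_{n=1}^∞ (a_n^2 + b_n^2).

24*pi**2

Parseval: a_0^2/2 + Σ_{n≥1} (a_n^2+b_n^2) = (1/(2*pi)) ∫_{-2*pi}^{2*pi} f(u)^2 du = 2 + 24*pi**2.
Subtract a_0^2/2 = 2: Σ (a_n^2+b_n^2) = 24*pi**2.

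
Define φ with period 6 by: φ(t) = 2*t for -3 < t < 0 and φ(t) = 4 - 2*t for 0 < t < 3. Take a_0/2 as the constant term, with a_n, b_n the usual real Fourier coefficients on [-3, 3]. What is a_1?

24/pi**2

a_1 = 1/3 ∫_{-3}^{3} φ(t) cos(pi*t/3) dt.
Split the integral at the breakpoints.
Integrating by parts (boundary term plus one more integral), an antiderivative of (2*t) cos(pi*t/3) is 6*t*sin(pi*t/3)/pi + 18*cos(pi*t/3)/pi**2; evaluating from -3 to 0: ∫_{-3}^{0} (2*t) cos(pi*t/3) dt = (18/pi**2) - (-18/pi**2) = 36/pi**2.
Integrating by parts (boundary term plus one more integral), an antiderivative of (4 - 2*t) cos(pi*t/3) is -6*t*sin(pi*t/3)/pi + 12*sin(pi*t/3)/pi - 18*cos(pi*t/3)/pi**2; evaluating from 0 to 3: ∫_{0}^{3} (4 - 2*t) cos(pi*t/3) dt = (18/pi**2) - (-18/pi**2) = 36/pi**2.
Summing the pieces and multiplying by (1/3) gives a_1 = 24/pi**2.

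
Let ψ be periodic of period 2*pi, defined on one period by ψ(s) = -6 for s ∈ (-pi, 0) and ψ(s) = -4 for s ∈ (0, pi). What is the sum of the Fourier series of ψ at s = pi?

-5

At s = pi the one-sided limits are ψ(pi^-) = -4 and ψ(pi^+) = -6.
By Dirichlet's theorem the series converges to their average, [(-4) + (-6)]/2 = -5.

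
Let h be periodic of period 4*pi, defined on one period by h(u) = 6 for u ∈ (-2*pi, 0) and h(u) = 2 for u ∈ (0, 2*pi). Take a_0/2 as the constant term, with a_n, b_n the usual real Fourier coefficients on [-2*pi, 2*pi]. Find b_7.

b_7 = (1/(2*pi)) ∫_{-2*pi}^{2*pi} h(u) sin(7*u/2) du.
Split the integral at the breakpoints.
Directly, an antiderivative of (6) sin(7*u/2) is -12*cos(7*u/2)/7; evaluating from -2*pi to 0: ∫_{-2*pi}^{0} (6) sin(7*u/2) du = (-12/7) - (12/7) = -24/7.
Directly, an antiderivative of (2) sin(7*u/2) is -4*cos(7*u/2)/7; evaluating from 0 to 2*pi: ∫_{0}^{2*pi} (2) sin(7*u/2) du = (4/7) - (-4/7) = 8/7.
Summing the pieces and multiplying by (1/(2*pi)) gives b_7 = -8/(7*pi).

-8/(7*pi)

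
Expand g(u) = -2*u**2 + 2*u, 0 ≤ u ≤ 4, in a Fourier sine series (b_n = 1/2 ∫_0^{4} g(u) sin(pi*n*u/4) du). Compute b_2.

24/pi

b_2 = 1/2 ∫_0^{4} (-2*u**2 + 2*u) sin(pi*u/2) du.
Integrating by parts twice (tabular method), an antiderivative of (-2*u**2 + 2*u) sin(pi*u/2) is 4*u**2*cos(pi*u/2)/pi - 16*u*sin(pi*u/2)/pi**2 - 4*u*cos(pi*u/2)/pi + 8*sin(pi*u/2)/pi**2 - 32*cos(pi*u/2)/pi**3; evaluating from 0 to 4: ∫_{0}^{4} (-2*u**2 + 2*u) sin(pi*u/2) du = (-32/pi**3 + 48/pi) - (-32/pi**3) = 48/pi.
Hence b_2 = (1/2)·(48/pi) = 24/pi.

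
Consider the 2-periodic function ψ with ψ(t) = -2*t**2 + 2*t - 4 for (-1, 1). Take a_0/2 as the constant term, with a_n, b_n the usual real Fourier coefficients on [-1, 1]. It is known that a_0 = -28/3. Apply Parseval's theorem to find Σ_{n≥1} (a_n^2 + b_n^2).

Parseval: a_0^2/2 + Σ_{n≥1} (a_n^2+b_n^2) = ∫_{-1}^{1} ψ(t)^2 dt = 704/15.
Subtract a_0^2/2 = 392/9: Σ (a_n^2+b_n^2) = 152/45.

152/45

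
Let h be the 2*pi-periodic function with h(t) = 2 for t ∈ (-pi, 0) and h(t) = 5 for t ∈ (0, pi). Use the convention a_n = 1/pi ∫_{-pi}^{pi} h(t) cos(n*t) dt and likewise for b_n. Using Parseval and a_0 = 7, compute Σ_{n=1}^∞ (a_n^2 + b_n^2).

9/2

Parseval: a_0^2/2 + Σ_{n≥1} (a_n^2+b_n^2) = 1/pi ∫_{-pi}^{pi} h(t)^2 dt = 29.
Subtract a_0^2/2 = 49/2: Σ (a_n^2+b_n^2) = 9/2.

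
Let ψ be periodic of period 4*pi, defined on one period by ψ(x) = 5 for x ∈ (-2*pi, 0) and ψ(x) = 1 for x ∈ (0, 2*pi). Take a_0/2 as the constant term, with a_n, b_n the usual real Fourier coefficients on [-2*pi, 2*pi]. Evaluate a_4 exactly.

a_4 = (1/(2*pi)) ∫_{-2*pi}^{2*pi} ψ(x) cos(2*x) dx.
Split the integral at the breakpoints.
Directly, an antiderivative of (5) cos(2*x) is 5*sin(2*x)/2; evaluating from -2*pi to 0: ∫_{-2*pi}^{0} (5) cos(2*x) dx = (0) - (0) = 0.
Directly, an antiderivative of (1) cos(2*x) is sin(2*x)/2; evaluating from 0 to 2*pi: ∫_{0}^{2*pi} (1) cos(2*x) dx = (0) - (0) = 0.
Summing the pieces and multiplying by (1/(2*pi)) gives a_4 = 0.

0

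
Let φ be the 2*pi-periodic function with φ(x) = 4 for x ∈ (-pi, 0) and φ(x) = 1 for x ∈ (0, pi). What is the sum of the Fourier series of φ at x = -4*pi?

5/2

x = -4*pi differs from x = 0 by -2 full period(s), and the series is 2*pi-periodic.
At x = 0 the one-sided limits are φ(0^-) = 4 and φ(0^+) = 1.
By Dirichlet's theorem the series converges to their average, [(4) + (1)]/2 = 5/2.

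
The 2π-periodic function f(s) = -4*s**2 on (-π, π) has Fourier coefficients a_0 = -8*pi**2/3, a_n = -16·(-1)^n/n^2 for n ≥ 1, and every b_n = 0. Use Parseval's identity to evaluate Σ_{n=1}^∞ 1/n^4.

pi**4/90

Parseval: a_0^2/2 + Σ a_n^2 = (1/π) ∫_{-π}^{π} f(s)^2 ds = 32*pi**4/5.
Subtract a_0^2/2 = 32*pi**4/9: Σ a_n^2 = 128*pi**4/45.
Since a_n^2 = 256/n^4, Σ 1/n^4 = pi**4/90.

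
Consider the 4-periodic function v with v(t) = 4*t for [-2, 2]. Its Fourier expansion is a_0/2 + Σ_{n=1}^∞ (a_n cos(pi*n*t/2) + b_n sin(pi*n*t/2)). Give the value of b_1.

b_1 = 1/2 ∫_{-2}^{2} v(t) sin(pi*t/2) dt.
v is odd and sin(pi*t/2) is odd, so the integrand is even and b_1 = ∫_0^{2} v(t) sin(pi*t/2) dt.
Integrating by parts (boundary term plus one more integral), an antiderivative of (4*t) sin(pi*t/2) is -8*t*cos(pi*t/2)/pi + 16*sin(pi*t/2)/pi**2; evaluating from 0 to 2: ∫_{0}^{2} (4*t) sin(pi*t/2) dt = (16/pi) - (0) = 16/pi.
Hence b_1 = 16/pi.

16/pi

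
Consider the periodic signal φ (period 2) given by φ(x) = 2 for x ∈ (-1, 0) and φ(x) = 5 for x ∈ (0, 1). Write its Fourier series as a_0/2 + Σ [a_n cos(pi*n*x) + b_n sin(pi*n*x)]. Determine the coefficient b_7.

b_7 = ∫_{-1}^{1} φ(x) sin(7*pi*x) dx.
Split the integral at the breakpoints.
Directly, an antiderivative of (2) sin(7*pi*x) is -2*cos(7*pi*x)/(7*pi); evaluating from -1 to 0: ∫_{-1}^{0} (2) sin(7*pi*x) dx = (-2/(7*pi)) - (2/(7*pi)) = -4/(7*pi).
Directly, an antiderivative of (5) sin(7*pi*x) is -5*cos(7*pi*x)/(7*pi); evaluating from 0 to 1: ∫_{0}^{1} (5) sin(7*pi*x) dx = (5/(7*pi)) - (-5/(7*pi)) = 10/(7*pi).
Summing the pieces gives b_7 = 6/(7*pi).

6/(7*pi)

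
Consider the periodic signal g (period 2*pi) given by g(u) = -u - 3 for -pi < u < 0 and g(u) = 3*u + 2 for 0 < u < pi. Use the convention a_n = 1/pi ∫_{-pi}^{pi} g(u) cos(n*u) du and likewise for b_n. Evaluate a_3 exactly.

a_3 = 1/pi ∫_{-pi}^{pi} g(u) cos(3*u) du.
Split the integral at the breakpoints.
Integrating by parts (boundary term plus one more integral), an antiderivative of (-u - 3) cos(3*u) is -u*sin(3*u)/3 - sin(3*u) - cos(3*u)/9; evaluating from -pi to 0: ∫_{-pi}^{0} (-u - 3) cos(3*u) du = (-1/9) - (1/9) = -2/9.
Integrating by parts (boundary term plus one more integral), an antiderivative of (3*u + 2) cos(3*u) is u*sin(3*u) + 2*sin(3*u)/3 + cos(3*u)/3; evaluating from 0 to pi: ∫_{0}^{pi} (3*u + 2) cos(3*u) du = (-1/3) - (1/3) = -2/3.
Summing the pieces and multiplying by (1/pi) gives a_3 = -8/(9*pi).

-8/(9*pi)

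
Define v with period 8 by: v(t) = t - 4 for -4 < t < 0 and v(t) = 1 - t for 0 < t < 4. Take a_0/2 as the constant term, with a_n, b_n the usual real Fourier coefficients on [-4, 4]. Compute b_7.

b_7 = 1/4 ∫_{-4}^{4} v(t) sin(7*pi*t/4) dt.
Split the integral at the breakpoints.
Integrating by parts (boundary term plus one more integral), an antiderivative of (t - 4) sin(7*pi*t/4) is -4*t*cos(7*pi*t/4)/(7*pi) + 16*sin(7*pi*t/4)/(49*pi**2) + 16*cos(7*pi*t/4)/(7*pi); evaluating from -4 to 0: ∫_{-4}^{0} (t - 4) sin(7*pi*t/4) dt = (16/(7*pi)) - (-32/(7*pi)) = 48/(7*pi).
Integrating by parts (boundary term plus one more integral), an antiderivative of (1 - t) sin(7*pi*t/4) is 4*t*cos(7*pi*t/4)/(7*pi) - 16*sin(7*pi*t/4)/(49*pi**2) - 4*cos(7*pi*t/4)/(7*pi); evaluating from 0 to 4: ∫_{0}^{4} (1 - t) sin(7*pi*t/4) dt = (-12/(7*pi)) - (-4/(7*pi)) = -8/(7*pi).
Summing the pieces and multiplying by (1/4) gives b_7 = 10/(7*pi).

10/(7*pi)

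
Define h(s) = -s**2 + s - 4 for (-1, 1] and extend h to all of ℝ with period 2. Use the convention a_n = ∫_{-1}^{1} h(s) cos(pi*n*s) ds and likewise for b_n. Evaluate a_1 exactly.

4/pi**2

a_1 = ∫_{-1}^{1} h(s) cos(pi*s) ds.
Integrating by parts twice (tabular method), an antiderivative of (-s**2 + s - 4) cos(pi*s) is -s**2*sin(pi*s)/pi + s*sin(pi*s)/pi - 2*s*cos(pi*s)/pi**2 - 4*sin(pi*s)/pi + 2*sin(pi*s)/pi**3 + cos(pi*s)/pi**2; evaluating from -1 to 1: ∫_{-1}^{1} (-s**2 + s - 4) cos(pi*s) ds = (pi**(-2)) - (-3/pi**2) = 4/pi**2.
Hence a_1 = 4/pi**2.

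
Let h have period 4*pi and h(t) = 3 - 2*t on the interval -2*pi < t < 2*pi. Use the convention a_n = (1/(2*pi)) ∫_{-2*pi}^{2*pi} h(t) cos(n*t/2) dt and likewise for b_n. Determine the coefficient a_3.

a_3 = (1/(2*pi)) ∫_{-2*pi}^{2*pi} h(t) cos(3*t/2) dt.
Integrating by parts (boundary term plus one more integral), an antiderivative of (3 - 2*t) cos(3*t/2) is -4*t*sin(3*t/2)/3 + 2*sin(3*t/2) - 8*cos(3*t/2)/9; evaluating from -2*pi to 2*pi: ∫_{-2*pi}^{2*pi} (3 - 2*t) cos(3*t/2) dt = (8/9) - (8/9) = 0.
Hence a_3 = (1/(2*pi))·(0) = 0.

0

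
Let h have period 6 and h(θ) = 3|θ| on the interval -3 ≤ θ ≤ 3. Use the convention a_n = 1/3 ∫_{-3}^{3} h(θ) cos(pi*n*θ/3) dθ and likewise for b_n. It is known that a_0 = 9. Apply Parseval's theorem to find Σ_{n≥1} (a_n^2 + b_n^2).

Parseval: a_0^2/2 + Σ_{n≥1} (a_n^2+b_n^2) = 1/3 ∫_{-3}^{3} h(θ)^2 dθ = 54.
Subtract a_0^2/2 = 81/2: Σ (a_n^2+b_n^2) = 27/2.

27/2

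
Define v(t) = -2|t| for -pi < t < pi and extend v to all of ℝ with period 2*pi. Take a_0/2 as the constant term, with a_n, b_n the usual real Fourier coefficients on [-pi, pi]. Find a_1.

a_1 = 1/pi ∫_{-pi}^{pi} v(t) cos(t) dt.
v is even and cos(t) is even, so the integrand is even and a_1 = 2/pi ∫_0^{pi} v(t) cos(t) dt.
Integrating by parts (boundary term plus one more integral), an antiderivative of (-2*t) cos(t) is -2*t*sin(t) - 2*cos(t); evaluating from 0 to pi: ∫_{0}^{pi} (-2*t) cos(t) dt = (2) - (-2) = 4.
Hence a_1 = (2/pi)·(4) = 8/pi.

8/pi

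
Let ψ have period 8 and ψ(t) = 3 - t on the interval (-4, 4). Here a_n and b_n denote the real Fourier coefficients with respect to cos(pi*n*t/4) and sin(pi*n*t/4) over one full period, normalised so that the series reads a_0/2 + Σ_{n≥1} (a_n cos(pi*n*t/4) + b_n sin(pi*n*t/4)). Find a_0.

6

a_0 = 1/4 ∫_{-4}^{4} ψ(t) dt = 1/4 · (24) = 6.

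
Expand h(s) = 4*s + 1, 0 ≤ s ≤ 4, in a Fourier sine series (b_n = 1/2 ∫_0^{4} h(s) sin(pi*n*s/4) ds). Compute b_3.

12/pi

b_3 = 1/2 ∫_0^{4} (4*s + 1) sin(3*pi*s/4) ds.
Integrating by parts (boundary term plus one more integral), an antiderivative of (4*s + 1) sin(3*pi*s/4) is -16*s*cos(3*pi*s/4)/(3*pi) + 64*sin(3*pi*s/4)/(9*pi**2) - 4*cos(3*pi*s/4)/(3*pi); evaluating from 0 to 4: ∫_{0}^{4} (4*s + 1) sin(3*pi*s/4) ds = (68/(3*pi)) - (-4/(3*pi)) = 24/pi.
Hence b_3 = (1/2)·(24/pi) = 12/pi.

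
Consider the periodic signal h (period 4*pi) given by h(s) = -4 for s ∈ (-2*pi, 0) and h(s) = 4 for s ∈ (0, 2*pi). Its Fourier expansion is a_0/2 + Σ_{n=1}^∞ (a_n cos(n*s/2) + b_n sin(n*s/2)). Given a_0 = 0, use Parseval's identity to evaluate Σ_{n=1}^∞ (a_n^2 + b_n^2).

Parseval: a_0^2/2 + Σ_{n≥1} (a_n^2+b_n^2) = (1/(2*pi)) ∫_{-2*pi}^{2*pi} h(s)^2 ds = 32.
Subtract a_0^2/2 = 0: Σ (a_n^2+b_n^2) = 32.

32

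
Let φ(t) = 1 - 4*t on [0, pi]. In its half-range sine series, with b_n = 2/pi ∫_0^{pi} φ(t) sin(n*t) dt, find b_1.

-8 + 4/pi

b_1 = 2/pi ∫_0^{pi} (1 - 4*t) sin(t) dt.
Integrating by parts (boundary term plus one more integral), an antiderivative of (1 - 4*t) sin(t) is 4*t*cos(t) - 4*sin(t) - cos(t); evaluating from 0 to pi: ∫_{0}^{pi} (1 - 4*t) sin(t) dt = (1 - 4*pi) - (-1) = 2 - 4*pi.
Hence b_1 = (2/pi)·(2 - 4*pi) = -8 + 4/pi.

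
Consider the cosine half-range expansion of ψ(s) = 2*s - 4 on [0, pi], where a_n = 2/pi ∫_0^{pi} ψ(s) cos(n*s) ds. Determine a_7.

a_7 = 2/pi ∫_0^{pi} (2*s - 4) cos(7*s) ds.
Integrating by parts (boundary term plus one more integral), an antiderivative of (2*s - 4) cos(7*s) is 2*s*sin(7*s)/7 - 4*sin(7*s)/7 + 2*cos(7*s)/49; evaluating from 0 to pi: ∫_{0}^{pi} (2*s - 4) cos(7*s) ds = (-2/49) - (2/49) = -4/49.
Hence a_7 = (2/pi)·(-4/49) = -8/(49*pi).

-8/(49*pi)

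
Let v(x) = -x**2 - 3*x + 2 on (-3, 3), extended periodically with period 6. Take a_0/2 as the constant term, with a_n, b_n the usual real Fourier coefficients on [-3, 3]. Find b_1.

-18/pi

b_1 = 1/3 ∫_{-3}^{3} v(x) sin(pi*x/3) dx.
Integrating by parts twice (tabular method), an antiderivative of (-x**2 - 3*x + 2) sin(pi*x/3) is 3*x**2*cos(pi*x/3)/pi - 18*x*sin(pi*x/3)/pi**2 + 9*x*cos(pi*x/3)/pi - 27*sin(pi*x/3)/pi**2 - 6*cos(pi*x/3)/pi - 54*cos(pi*x/3)/pi**3; evaluating from -3 to 3: ∫_{-3}^{3} (-x**2 - 3*x + 2) sin(pi*x/3) dx = (-48/pi + 54/pi**3) - (54/pi**3 + 6/pi) = -54/pi.
Hence b_1 = (1/3)·(-54/pi) = -18/pi.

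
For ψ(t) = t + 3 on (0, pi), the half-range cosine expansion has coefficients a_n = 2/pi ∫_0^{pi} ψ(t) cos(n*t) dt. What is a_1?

a_1 = 2/pi ∫_0^{pi} (t + 3) cos(t) dt.
Integrating by parts (boundary term plus one more integral), an antiderivative of (t + 3) cos(t) is t*sin(t) + 3*sin(t) + cos(t); evaluating from 0 to pi: ∫_{0}^{pi} (t + 3) cos(t) dt = (-1) - (1) = -2.
Hence a_1 = (2/pi)·(-2) = -4/pi.

-4/pi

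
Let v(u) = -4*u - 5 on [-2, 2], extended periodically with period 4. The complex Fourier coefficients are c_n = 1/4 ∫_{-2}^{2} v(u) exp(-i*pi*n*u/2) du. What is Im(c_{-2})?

4/pi

Since v is real-valued, Im(c_{-2}) = -1/4 ∫_{-2}^{2} v(u) sin(-pi*u) du = b_{2}/2.
Integrating by parts (boundary term plus one more integral), an antiderivative of (-4*u - 5) sin(-pi*u) is -4*u*cos(pi*u)/pi + 4*sin(pi*u)/pi**2 - 5*cos(pi*u)/pi; evaluating from -2 to 2: ∫_{-2}^{2} (-4*u - 5) sin(-pi*u) du = (-13/pi) - (3/pi) = -16/pi.
Hence Im(c_{-2}) = (-1/4)·(-16/pi) = 4/pi.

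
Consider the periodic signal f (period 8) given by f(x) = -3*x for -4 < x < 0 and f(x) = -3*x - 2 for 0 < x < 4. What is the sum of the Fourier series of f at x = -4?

x = -4 differs from x = 4 by -1 full period(s), and the series is 8-periodic.
At x = 4 the one-sided limits are f(4^-) = -14 and f(4^+) = 12.
By Dirichlet's theorem the series converges to their average, [(-14) + (12)]/2 = -1.

-1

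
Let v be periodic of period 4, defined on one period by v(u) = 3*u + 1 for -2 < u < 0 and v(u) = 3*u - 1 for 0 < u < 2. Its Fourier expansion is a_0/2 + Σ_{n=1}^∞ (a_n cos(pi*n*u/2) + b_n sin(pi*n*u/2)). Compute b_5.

8/(5*pi)

b_5 = 1/2 ∫_{-2}^{2} v(u) sin(5*pi*u/2) du.
v is odd and sin(5*pi*u/2) is odd, so the integrand is even and b_5 = ∫_0^{2} v(u) sin(5*pi*u/2) du.
Integrating by parts (boundary term plus one more integral), an antiderivative of (3*u - 1) sin(5*pi*u/2) is -6*u*cos(5*pi*u/2)/(5*pi) + 12*sin(5*pi*u/2)/(25*pi**2) + 2*cos(5*pi*u/2)/(5*pi); evaluating from 0 to 2: ∫_{0}^{2} (3*u - 1) sin(5*pi*u/2) du = (2/pi) - (2/(5*pi)) = 8/(5*pi).
Hence b_5 = 8/(5*pi).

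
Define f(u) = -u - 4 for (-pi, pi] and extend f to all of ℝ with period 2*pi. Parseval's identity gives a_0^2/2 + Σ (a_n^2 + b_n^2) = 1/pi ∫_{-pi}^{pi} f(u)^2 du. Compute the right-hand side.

1/pi ∫_{-pi}^{pi} f(u)^2 du = 1/pi · (2*pi*(pi**2 + 48)/3) = 2*pi**2/3 + 32.

2*pi**2/3 + 32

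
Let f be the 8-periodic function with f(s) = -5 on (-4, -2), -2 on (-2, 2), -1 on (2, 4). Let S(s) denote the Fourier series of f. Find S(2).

At s = 2 the one-sided limits are f(2^-) = -2 and f(2^+) = -1.
By Dirichlet's theorem the series converges to their average, [(-2) + (-1)]/2 = -3/2.

-3/2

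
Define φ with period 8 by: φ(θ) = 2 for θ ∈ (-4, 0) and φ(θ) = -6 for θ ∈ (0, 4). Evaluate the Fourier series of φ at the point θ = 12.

-2

θ = 12 differs from θ = -4 by 2 full period(s), and the series is 8-periodic.
At θ = -4 the one-sided limits are φ(-4^-) = -6 and φ(-4^+) = 2.
By Dirichlet's theorem the series converges to their average, [(-6) + (2)]/2 = -2.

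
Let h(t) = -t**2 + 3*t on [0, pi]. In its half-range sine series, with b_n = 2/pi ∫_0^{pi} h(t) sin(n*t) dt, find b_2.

b_2 = 2/pi ∫_0^{pi} (-t**2 + 3*t) sin(2*t) dt.
Integrating by parts twice (tabular method), an antiderivative of (-t**2 + 3*t) sin(2*t) is t**2*cos(2*t)/2 - t*sin(2*t)/2 - 3*t*cos(2*t)/2 + 3*sin(2*t)/4 - cos(2*t)/4; evaluating from 0 to pi: ∫_{0}^{pi} (-t**2 + 3*t) sin(2*t) dt = (-3*pi/2 - 1/4 + pi**2/2) - (-1/4) = pi*(-3 + pi)/2.
Hence b_2 = (2/pi)·(pi*(-3 + pi)/2) = -3 + pi.

-3 + pi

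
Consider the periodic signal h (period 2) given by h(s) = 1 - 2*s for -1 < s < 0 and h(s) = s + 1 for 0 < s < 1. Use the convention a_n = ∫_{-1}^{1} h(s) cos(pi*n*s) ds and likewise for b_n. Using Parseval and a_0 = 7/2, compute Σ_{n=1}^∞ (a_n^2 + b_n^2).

13/24

Parseval: a_0^2/2 + Σ_{n≥1} (a_n^2+b_n^2) = ∫_{-1}^{1} h(s)^2 ds = 20/3.
Subtract a_0^2/2 = 49/8: Σ (a_n^2+b_n^2) = 13/24.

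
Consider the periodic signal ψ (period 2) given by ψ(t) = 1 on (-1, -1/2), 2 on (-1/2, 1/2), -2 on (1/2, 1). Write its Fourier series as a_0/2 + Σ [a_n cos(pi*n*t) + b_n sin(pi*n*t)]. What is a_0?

a_0 = ∫_{-1}^{1} ψ(t) dt = 3/2.

3/2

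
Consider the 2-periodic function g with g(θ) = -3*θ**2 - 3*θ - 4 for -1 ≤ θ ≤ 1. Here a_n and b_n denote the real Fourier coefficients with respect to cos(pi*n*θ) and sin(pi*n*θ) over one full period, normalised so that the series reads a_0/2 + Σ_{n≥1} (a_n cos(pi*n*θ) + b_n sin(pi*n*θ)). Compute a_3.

a_3 = ∫_{-1}^{1} g(θ) cos(3*pi*θ) dθ.
Integrating by parts twice (tabular method), an antiderivative of (-3*θ**2 - 3*θ - 4) cos(3*pi*θ) is -θ**2*sin(3*pi*θ)/pi - θ*sin(3*pi*θ)/pi - 2*θ*cos(3*pi*θ)/(3*pi**2) - 4*sin(3*pi*θ)/(3*pi) + 2*sin(3*pi*θ)/(9*pi**3) - cos(3*pi*θ)/(3*pi**2); evaluating from -1 to 1: ∫_{-1}^{1} (-3*θ**2 - 3*θ - 4) cos(3*pi*θ) dθ = (pi**(-2)) - (-1/(3*pi**2)) = 4/(3*pi**2).
Hence a_3 = 4/(3*pi**2).

4/(3*pi**2)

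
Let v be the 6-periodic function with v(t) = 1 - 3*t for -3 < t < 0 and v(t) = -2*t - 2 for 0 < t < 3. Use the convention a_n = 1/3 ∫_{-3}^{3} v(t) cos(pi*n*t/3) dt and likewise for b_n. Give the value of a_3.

a_3 = 1/3 ∫_{-3}^{3} v(t) cos(pi*t) dt.
Split the integral at the breakpoints.
Integrating by parts (boundary term plus one more integral), an antiderivative of (1 - 3*t) cos(pi*t) is -3*t*sin(pi*t)/pi + sin(pi*t)/pi - 3*cos(pi*t)/pi**2; evaluating from -3 to 0: ∫_{-3}^{0} (1 - 3*t) cos(pi*t) dt = (-3/pi**2) - (3/pi**2) = -6/pi**2.
Integrating by parts (boundary term plus one more integral), an antiderivative of (-2*t - 2) cos(pi*t) is -2*t*sin(pi*t)/pi - 2*sin(pi*t)/pi - 2*cos(pi*t)/pi**2; evaluating from 0 to 3: ∫_{0}^{3} (-2*t - 2) cos(pi*t) dt = (2/pi**2) - (-2/pi**2) = 4/pi**2.
Summing the pieces and multiplying by (1/3) gives a_3 = -2/(3*pi**2).

-2/(3*pi**2)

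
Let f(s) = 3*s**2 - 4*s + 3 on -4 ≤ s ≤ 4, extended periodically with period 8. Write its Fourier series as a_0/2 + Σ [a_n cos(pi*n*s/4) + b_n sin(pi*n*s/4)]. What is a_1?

a_1 = 1/4 ∫_{-4}^{4} f(s) cos(pi*s/4) ds.
Integrating by parts twice (tabular method), an antiderivative of (3*s**2 - 4*s + 3) cos(pi*s/4) is 12*s**2*sin(pi*s/4)/pi - 16*s*sin(pi*s/4)/pi + 96*s*cos(pi*s/4)/pi**2 - 384*sin(pi*s/4)/pi**3 + 12*sin(pi*s/4)/pi - 64*cos(pi*s/4)/pi**2; evaluating from -4 to 4: ∫_{-4}^{4} (3*s**2 - 4*s + 3) cos(pi*s/4) ds = (-320/pi**2) - (448/pi**2) = -768/pi**2.
Hence a_1 = (1/4)·(-768/pi**2) = -192/pi**2.

-192/pi**2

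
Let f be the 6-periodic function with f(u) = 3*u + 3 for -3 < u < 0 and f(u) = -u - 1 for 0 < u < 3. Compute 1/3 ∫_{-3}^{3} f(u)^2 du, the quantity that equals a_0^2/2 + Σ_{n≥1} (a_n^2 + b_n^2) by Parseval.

16

1/3 ∫_{-3}^{3} f(u)^2 du = 1/3 · (48) = 16.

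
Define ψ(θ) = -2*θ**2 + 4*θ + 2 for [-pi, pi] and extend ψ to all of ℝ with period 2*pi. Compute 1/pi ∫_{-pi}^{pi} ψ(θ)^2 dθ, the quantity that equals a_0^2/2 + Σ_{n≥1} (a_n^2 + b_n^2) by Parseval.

1/pi ∫_{-pi}^{pi} ψ(θ)^2 dθ = 1/pi · (8*pi*(15 + 10*pi**2 + 3*pi**4)/15) = 8 + 16*pi**2/3 + 8*pi**4/5.

8 + 16*pi**2/3 + 8*pi**4/5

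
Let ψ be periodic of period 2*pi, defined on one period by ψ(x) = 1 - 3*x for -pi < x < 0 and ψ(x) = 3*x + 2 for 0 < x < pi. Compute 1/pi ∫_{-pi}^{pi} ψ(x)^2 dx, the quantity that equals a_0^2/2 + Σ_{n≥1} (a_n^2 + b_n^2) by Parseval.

1/pi ∫_{-pi}^{pi} ψ(x)^2 dx = 1/pi · (pi*(5 + 9*pi + 6*pi**2)) = 5 + 9*pi + 6*pi**2.

5 + 9*pi + 6*pi**2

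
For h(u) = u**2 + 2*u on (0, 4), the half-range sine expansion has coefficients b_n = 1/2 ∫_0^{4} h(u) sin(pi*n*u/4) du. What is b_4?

b_4 = 1/2 ∫_0^{4} (u**2 + 2*u) sin(pi*u) du.
Integrating by parts twice (tabular method), an antiderivative of (u**2 + 2*u) sin(pi*u) is -u**2*cos(pi*u)/pi + 2*u*sin(pi*u)/pi**2 - 2*u*cos(pi*u)/pi + 2*sin(pi*u)/pi**2 + 2*cos(pi*u)/pi**3; evaluating from 0 to 4: ∫_{0}^{4} (u**2 + 2*u) sin(pi*u) du = (-24/pi + 2/pi**3) - (2/pi**3) = -24/pi.
Hence b_4 = (1/2)·(-24/pi) = -12/pi.

-12/pi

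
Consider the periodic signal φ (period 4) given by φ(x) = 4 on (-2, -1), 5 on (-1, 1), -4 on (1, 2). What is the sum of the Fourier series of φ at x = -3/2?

4

φ is continuous at x = -3/2 with value 4, so the series converges to 4 there.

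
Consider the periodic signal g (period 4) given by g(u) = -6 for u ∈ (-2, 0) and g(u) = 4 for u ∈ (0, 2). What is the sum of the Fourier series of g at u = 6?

-1

u = 6 differs from u = 2 by 1 full period(s), and the series is 4-periodic.
At u = 2 the one-sided limits are g(2^-) = 4 and g(2^+) = -6.
By Dirichlet's theorem the series converges to their average, [(4) + (-6)]/2 = -1.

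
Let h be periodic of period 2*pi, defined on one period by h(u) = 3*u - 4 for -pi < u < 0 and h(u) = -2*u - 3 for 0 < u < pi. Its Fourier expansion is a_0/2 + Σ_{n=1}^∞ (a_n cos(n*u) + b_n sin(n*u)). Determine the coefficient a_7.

10/(49*pi)

a_7 = 1/pi ∫_{-pi}^{pi} h(u) cos(7*u) du.
Split the integral at the breakpoints.
Integrating by parts (boundary term plus one more integral), an antiderivative of (3*u - 4) cos(7*u) is 3*u*sin(7*u)/7 - 4*sin(7*u)/7 + 3*cos(7*u)/49; evaluating from -pi to 0: ∫_{-pi}^{0} (3*u - 4) cos(7*u) du = (3/49) - (-3/49) = 6/49.
Integrating by parts (boundary term plus one more integral), an antiderivative of (-2*u - 3) cos(7*u) is -2*u*sin(7*u)/7 - 3*sin(7*u)/7 - 2*cos(7*u)/49; evaluating from 0 to pi: ∫_{0}^{pi} (-2*u - 3) cos(7*u) du = (2/49) - (-2/49) = 4/49.
Summing the pieces and multiplying by (1/pi) gives a_7 = 10/(49*pi).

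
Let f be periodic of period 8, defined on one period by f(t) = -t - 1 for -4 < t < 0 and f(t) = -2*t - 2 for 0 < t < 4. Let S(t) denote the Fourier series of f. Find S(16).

t = 16 differs from t = 0 by 2 full period(s), and the series is 8-periodic.
At t = 0 the one-sided limits are f(0^-) = -1 and f(0^+) = -2.
By Dirichlet's theorem the series converges to their average, [(-1) + (-2)]/2 = -3/2.

-3/2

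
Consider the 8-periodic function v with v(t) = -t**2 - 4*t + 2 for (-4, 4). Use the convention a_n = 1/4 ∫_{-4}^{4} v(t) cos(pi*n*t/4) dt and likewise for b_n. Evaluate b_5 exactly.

-32/(5*pi)

b_5 = 1/4 ∫_{-4}^{4} v(t) sin(5*pi*t/4) dt.
Integrating by parts twice (tabular method), an antiderivative of (-t**2 - 4*t + 2) sin(5*pi*t/4) is 4*t**2*cos(5*pi*t/4)/(5*pi) - 32*t*sin(5*pi*t/4)/(25*pi**2) + 16*t*cos(5*pi*t/4)/(5*pi) - 64*sin(5*pi*t/4)/(25*pi**2) - 8*cos(5*pi*t/4)/(5*pi) - 128*cos(5*pi*t/4)/(125*pi**3); evaluating from -4 to 4: ∫_{-4}^{4} (-t**2 - 4*t + 2) sin(5*pi*t/4) dt = (-24/pi + 128/(125*pi**3)) - (8*(16 + 25*pi**2)/(125*pi**3)) = -128/(5*pi).
Hence b_5 = (1/4)·(-128/(5*pi)) = -32/(5*pi).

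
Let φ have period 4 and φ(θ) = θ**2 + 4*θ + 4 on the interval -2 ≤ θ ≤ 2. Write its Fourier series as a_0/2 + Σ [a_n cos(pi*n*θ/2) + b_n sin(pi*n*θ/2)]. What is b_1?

16/pi

b_1 = 1/2 ∫_{-2}^{2} φ(θ) sin(pi*θ/2) dθ.
Integrating by parts twice (tabular method), an antiderivative of (θ**2 + 4*θ + 4) sin(pi*θ/2) is -2*θ**2*cos(pi*θ/2)/pi + 8*θ*sin(pi*θ/2)/pi**2 - 8*θ*cos(pi*θ/2)/pi + 16*sin(pi*θ/2)/pi**2 - 8*cos(pi*θ/2)/pi + 16*cos(pi*θ/2)/pi**3; evaluating from -2 to 2: ∫_{-2}^{2} (θ**2 + 4*θ + 4) sin(pi*θ/2) dθ = (-16/pi**3 + 32/pi) - (-16/pi**3) = 32/pi.
Hence b_1 = (1/2)·(32/pi) = 16/pi.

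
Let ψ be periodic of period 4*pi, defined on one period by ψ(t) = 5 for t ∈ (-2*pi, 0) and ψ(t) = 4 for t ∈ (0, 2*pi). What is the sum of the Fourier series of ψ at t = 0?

9/2

At t = 0 the one-sided limits are ψ(0^-) = 5 and ψ(0^+) = 4.
By Dirichlet's theorem the series converges to their average, [(5) + (4)]/2 = 9/2.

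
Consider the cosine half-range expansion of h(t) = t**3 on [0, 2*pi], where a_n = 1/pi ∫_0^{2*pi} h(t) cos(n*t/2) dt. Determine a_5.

a_5 = 1/pi ∫_0^{2*pi} (t**3) cos(5*t/2) dt.
Integrating by parts three times (tabular method), an antiderivative of (t**3) cos(5*t/2) is 2*t**3*sin(5*t/2)/5 + 12*t**2*cos(5*t/2)/25 - 48*t*sin(5*t/2)/125 - 96*cos(5*t/2)/625; evaluating from 0 to 2*pi: ∫_{0}^{2*pi} (t**3) cos(5*t/2) dt = (96/625 - 48*pi**2/25) - (-96/625) = 192/625 - 48*pi**2/25.
Hence a_5 = (1/pi)·(192/625 - 48*pi**2/25) = 48*(4 - 25*pi**2)/(625*pi).

48*(4 - 25*pi**2)/(625*pi)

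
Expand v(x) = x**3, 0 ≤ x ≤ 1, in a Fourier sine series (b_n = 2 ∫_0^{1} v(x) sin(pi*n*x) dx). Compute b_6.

b_6 = 2 ∫_0^{1} (x**3) sin(6*pi*x) dx.
Integrating by parts three times (tabular method), an antiderivative of (x**3) sin(6*pi*x) is -x**3*cos(6*pi*x)/(6*pi) + x**2*sin(6*pi*x)/(12*pi**2) + x*cos(6*pi*x)/(36*pi**3) - sin(6*pi*x)/(216*pi**4); evaluating from 0 to 1: ∫_{0}^{1} (x**3) sin(6*pi*x) dx = ((1 - 6*pi**2)/(36*pi**3)) - (0) = (1 - 6*pi**2)/(36*pi**3).
Hence b_6 = 2·((1 - 6*pi**2)/(36*pi**3)) = (1 - 6*pi**2)/(18*pi**3).

(1 - 6*pi**2)/(18*pi**3)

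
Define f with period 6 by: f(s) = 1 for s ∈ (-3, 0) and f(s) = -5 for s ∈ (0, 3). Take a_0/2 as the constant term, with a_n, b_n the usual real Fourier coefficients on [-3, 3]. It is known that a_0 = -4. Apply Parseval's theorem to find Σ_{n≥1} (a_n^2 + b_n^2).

Parseval: a_0^2/2 + Σ_{n≥1} (a_n^2+b_n^2) = 1/3 ∫_{-3}^{3} f(s)^2 ds = 26.
Subtract a_0^2/2 = 8: Σ (a_n^2+b_n^2) = 18.

18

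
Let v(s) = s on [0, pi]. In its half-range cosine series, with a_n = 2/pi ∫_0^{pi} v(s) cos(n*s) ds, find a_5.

-4/(25*pi)

a_5 = 2/pi ∫_0^{pi} (s) cos(5*s) ds.
Integrating by parts (boundary term plus one more integral), an antiderivative of (s) cos(5*s) is s*sin(5*s)/5 + cos(5*s)/25; evaluating from 0 to pi: ∫_{0}^{pi} (s) cos(5*s) ds = (-1/25) - (1/25) = -2/25.
Hence a_5 = (2/pi)·(-2/25) = -4/(25*pi).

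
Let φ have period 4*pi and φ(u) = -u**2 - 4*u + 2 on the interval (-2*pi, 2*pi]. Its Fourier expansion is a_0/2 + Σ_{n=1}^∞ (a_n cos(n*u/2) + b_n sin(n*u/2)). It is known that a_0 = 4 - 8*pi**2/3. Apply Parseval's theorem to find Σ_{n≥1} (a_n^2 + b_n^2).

128*pi**2*(pi**2 + 15)/45

Parseval: a_0^2/2 + Σ_{n≥1} (a_n^2+b_n^2) = (1/(2*pi)) ∫_{-2*pi}^{2*pi} φ(u)^2 du = 8 + 32*pi**2 + 32*pi**4/5.
Subtract a_0^2/2 = 8*(3 - 2*pi**2)**2/9: Σ (a_n^2+b_n^2) = 128*pi**2*(pi**2 + 15)/45.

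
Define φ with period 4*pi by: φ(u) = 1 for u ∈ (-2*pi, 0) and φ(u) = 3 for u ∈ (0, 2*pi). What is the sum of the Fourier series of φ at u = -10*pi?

2

u = -10*pi differs from u = -2*pi by -2 full period(s), and the series is 4*pi-periodic.
At u = -2*pi the one-sided limits are φ(-2*pi^-) = 3 and φ(-2*pi^+) = 1.
By Dirichlet's theorem the series converges to their average, [(3) + (1)]/2 = 2.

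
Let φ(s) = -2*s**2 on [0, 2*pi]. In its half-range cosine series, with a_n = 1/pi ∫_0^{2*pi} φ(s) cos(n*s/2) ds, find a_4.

a_4 = 1/pi ∫_0^{2*pi} (-2*s**2) cos(2*s) ds.
Integrating by parts twice (tabular method), an antiderivative of (-2*s**2) cos(2*s) is -s**2*sin(2*s) - s*cos(2*s) + sin(2*s)/2; evaluating from 0 to 2*pi: ∫_{0}^{2*pi} (-2*s**2) cos(2*s) ds = (-2*pi) - (0) = -2*pi.
Hence a_4 = (1/pi)·(-2*pi) = -2.

-2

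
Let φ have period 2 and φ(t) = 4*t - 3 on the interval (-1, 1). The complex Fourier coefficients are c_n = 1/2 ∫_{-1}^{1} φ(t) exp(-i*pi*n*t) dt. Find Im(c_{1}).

Since φ is real-valued, Im(c_{1}) = -1/2 ∫_{-1}^{1} φ(t) sin(pi*t) dt = -b_{1}/2.
Integrating by parts (boundary term plus one more integral), an antiderivative of (4*t - 3) sin(pi*t) is -4*t*cos(pi*t)/pi + 4*sin(pi*t)/pi**2 + 3*cos(pi*t)/pi; evaluating from -1 to 1: ∫_{-1}^{1} (4*t - 3) sin(pi*t) dt = (1/pi) - (-7/pi) = 8/pi.
Hence Im(c_{1}) = (-1/2)·(8/pi) = -4/pi.

-4/pi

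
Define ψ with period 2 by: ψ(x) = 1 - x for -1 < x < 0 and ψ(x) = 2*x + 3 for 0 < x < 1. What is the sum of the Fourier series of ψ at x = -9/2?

3/2

x = -9/2 differs from x = -1/2 by -2 full period(s), and the series is 2-periodic.
ψ is continuous at x = -1/2 with value 3/2, so the series converges to 3/2 there.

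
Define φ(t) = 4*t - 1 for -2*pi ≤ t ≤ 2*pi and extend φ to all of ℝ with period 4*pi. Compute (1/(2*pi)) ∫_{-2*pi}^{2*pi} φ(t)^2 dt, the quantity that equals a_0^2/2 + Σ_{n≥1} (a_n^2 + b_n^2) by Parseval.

2 + 128*pi**2/3

(1/(2*pi)) ∫_{-2*pi}^{2*pi} φ(t)^2 dt = (1/(2*pi)) · (4*pi + 256*pi**3/3) = 2 + 128*pi**2/3.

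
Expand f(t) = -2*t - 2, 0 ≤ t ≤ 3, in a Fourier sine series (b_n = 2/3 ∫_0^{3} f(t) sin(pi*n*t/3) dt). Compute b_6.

2/pi

b_6 = 2/3 ∫_0^{3} (-2*t - 2) sin(2*pi*t) dt.
Integrating by parts (boundary term plus one more integral), an antiderivative of (-2*t - 2) sin(2*pi*t) is t*cos(2*pi*t)/pi - sin(2*pi*t)/(2*pi**2) + cos(2*pi*t)/pi; evaluating from 0 to 3: ∫_{0}^{3} (-2*t - 2) sin(2*pi*t) dt = (4/pi) - (1/pi) = 3/pi.
Hence b_6 = (2/3)·(3/pi) = 2/pi.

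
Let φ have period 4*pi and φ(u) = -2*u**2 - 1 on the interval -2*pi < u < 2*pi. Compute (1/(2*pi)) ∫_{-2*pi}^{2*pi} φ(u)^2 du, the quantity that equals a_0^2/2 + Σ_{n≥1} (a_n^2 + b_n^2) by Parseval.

2 + 32*pi**2/3 + 128*pi**4/5

(1/(2*pi)) ∫_{-2*pi}^{2*pi} φ(u)^2 du = (1/(2*pi)) · (4*pi*(15 + 80*pi**2 + 192*pi**4)/15) = 2 + 32*pi**2/3 + 128*pi**4/5.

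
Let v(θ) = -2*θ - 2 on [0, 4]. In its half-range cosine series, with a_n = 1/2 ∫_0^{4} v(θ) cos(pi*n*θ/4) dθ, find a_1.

a_1 = 1/2 ∫_0^{4} (-2*θ - 2) cos(pi*θ/4) dθ.
Integrating by parts (boundary term plus one more integral), an antiderivative of (-2*θ - 2) cos(pi*θ/4) is -8*θ*sin(pi*θ/4)/pi - 8*sin(pi*θ/4)/pi - 32*cos(pi*θ/4)/pi**2; evaluating from 0 to 4: ∫_{0}^{4} (-2*θ - 2) cos(pi*θ/4) dθ = (32/pi**2) - (-32/pi**2) = 64/pi**2.
Hence a_1 = (1/2)·(64/pi**2) = 32/pi**2.

32/pi**2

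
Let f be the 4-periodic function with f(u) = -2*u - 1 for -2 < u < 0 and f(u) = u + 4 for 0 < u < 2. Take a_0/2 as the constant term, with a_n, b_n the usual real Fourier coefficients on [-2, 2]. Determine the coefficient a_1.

a_1 = 1/2 ∫_{-2}^{2} f(u) cos(pi*u/2) du.
Split the integral at the breakpoints.
Integrating by parts (boundary term plus one more integral), an antiderivative of (-2*u - 1) cos(pi*u/2) is -4*u*sin(pi*u/2)/pi - 2*sin(pi*u/2)/pi - 8*cos(pi*u/2)/pi**2; evaluating from -2 to 0: ∫_{-2}^{0} (-2*u - 1) cos(pi*u/2) du = (-8/pi**2) - (8/pi**2) = -16/pi**2.
Integrating by parts (boundary term plus one more integral), an antiderivative of (u + 4) cos(pi*u/2) is 2*u*sin(pi*u/2)/pi + 8*sin(pi*u/2)/pi + 4*cos(pi*u/2)/pi**2; evaluating from 0 to 2: ∫_{0}^{2} (u + 4) cos(pi*u/2) du = (-4/pi**2) - (4/pi**2) = -8/pi**2.
Summing the pieces and multiplying by (1/2) gives a_1 = -12/pi**2.

-12/pi**2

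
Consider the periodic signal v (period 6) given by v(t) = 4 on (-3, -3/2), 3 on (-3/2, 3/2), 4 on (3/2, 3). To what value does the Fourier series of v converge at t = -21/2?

t = -21/2 differs from t = 3/2 by -2 full period(s), and the series is 6-periodic.
At t = 3/2 the one-sided limits are v(3/2^-) = 3 and v(3/2^+) = 4.
By Dirichlet's theorem the series converges to their average, [(3) + (4)]/2 = 7/2.

7/2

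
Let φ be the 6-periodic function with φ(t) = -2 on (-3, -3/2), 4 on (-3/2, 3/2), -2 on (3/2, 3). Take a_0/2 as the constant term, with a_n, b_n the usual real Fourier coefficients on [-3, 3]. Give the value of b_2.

b_2 = 1/3 ∫_{-3}^{3} φ(t) sin(2*pi*t/3) dt.
φ is even and sin(2*pi*t/3) is odd, so the integrand is odd over a symmetric interval and the integral vanishes.

0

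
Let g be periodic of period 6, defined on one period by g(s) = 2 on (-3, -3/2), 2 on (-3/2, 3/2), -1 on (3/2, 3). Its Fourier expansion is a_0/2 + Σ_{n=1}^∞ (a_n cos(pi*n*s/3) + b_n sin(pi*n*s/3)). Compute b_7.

b_7 = 1/3 ∫_{-3}^{3} g(s) sin(7*pi*s/3) ds.
Split the integral at the breakpoints.
Directly, an antiderivative of (2) sin(7*pi*s/3) is -6*cos(7*pi*s/3)/(7*pi); evaluating from -3 to -3/2: ∫_{-3}^{-3/2} (2) sin(7*pi*s/3) ds = (0) - (6/(7*pi)) = -6/(7*pi).
Directly, an antiderivative of (2) sin(7*pi*s/3) is -6*cos(7*pi*s/3)/(7*pi); evaluating from -3/2 to 3/2: ∫_{-3/2}^{3/2} (2) sin(7*pi*s/3) ds = (0) - (0) = 0.
Directly, an antiderivative of (-1) sin(7*pi*s/3) is 3*cos(7*pi*s/3)/(7*pi); evaluating from 3/2 to 3: ∫_{3/2}^{3} (-1) sin(7*pi*s/3) ds = (-3/(7*pi)) - (0) = -3/(7*pi).
Summing the pieces and multiplying by (1/3) gives b_7 = -3/(7*pi).

-3/(7*pi)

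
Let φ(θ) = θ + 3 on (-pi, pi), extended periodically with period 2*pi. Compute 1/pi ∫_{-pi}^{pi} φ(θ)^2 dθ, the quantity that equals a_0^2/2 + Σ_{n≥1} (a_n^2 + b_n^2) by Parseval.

2*pi**2/3 + 18

1/pi ∫_{-pi}^{pi} φ(θ)^2 dθ = 1/pi · (2*pi*(pi**2 + 27)/3) = 2*pi**2/3 + 18.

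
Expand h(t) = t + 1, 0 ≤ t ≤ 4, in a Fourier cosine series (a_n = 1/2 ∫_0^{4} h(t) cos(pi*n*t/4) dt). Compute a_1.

a_1 = 1/2 ∫_0^{4} (t + 1) cos(pi*t/4) dt.
Integrating by parts (boundary term plus one more integral), an antiderivative of (t + 1) cos(pi*t/4) is 4*t*sin(pi*t/4)/pi + 4*sin(pi*t/4)/pi + 16*cos(pi*t/4)/pi**2; evaluating from 0 to 4: ∫_{0}^{4} (t + 1) cos(pi*t/4) dt = (-16/pi**2) - (16/pi**2) = -32/pi**2.
Hence a_1 = (1/2)·(-32/pi**2) = -16/pi**2.

-16/pi**2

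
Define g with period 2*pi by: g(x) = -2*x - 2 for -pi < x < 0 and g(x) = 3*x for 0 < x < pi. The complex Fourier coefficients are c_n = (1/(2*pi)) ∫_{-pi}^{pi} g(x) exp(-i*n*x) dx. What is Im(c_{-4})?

Since g is real-valued, Im(c_{-4}) = -(1/(2*pi)) ∫_{-pi}^{pi} g(x) sin(-4*x) dx = b_{4}/2.
Split the integral at the breakpoints.
Integrating by parts (boundary term plus one more integral), an antiderivative of (-2*x - 2) sin(-4*x) is -x*cos(4*x)/2 + sin(4*x)/8 - cos(4*x)/2; evaluating from -pi to 0: ∫_{-pi}^{0} (-2*x - 2) sin(-4*x) dx = (-1/2) - (-1/2 + pi/2) = -pi/2.
Integrating by parts (boundary term plus one more integral), an antiderivative of (3*x) sin(-4*x) is 3*x*cos(4*x)/4 - 3*sin(4*x)/16; evaluating from 0 to pi: ∫_{0}^{pi} (3*x) sin(-4*x) dx = (3*pi/4) - (0) = 3*pi/4.
So ∫_{-pi}^{pi} g(x) sin(-4*x) dx = pi/4.
Hence Im(c_{-4}) = (-1/(2*pi))·(pi/4) = -1/8.

-1/8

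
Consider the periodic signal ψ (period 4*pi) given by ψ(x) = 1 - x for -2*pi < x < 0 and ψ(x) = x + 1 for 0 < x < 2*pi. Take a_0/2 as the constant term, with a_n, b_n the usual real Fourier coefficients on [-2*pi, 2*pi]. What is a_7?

-8/(49*pi)

a_7 = (1/(2*pi)) ∫_{-2*pi}^{2*pi} ψ(x) cos(7*x/2) dx.
ψ is even and cos(7*x/2) is even, so the integrand is even and a_7 = 1/pi ∫_0^{2*pi} ψ(x) cos(7*x/2) dx.
Integrating by parts (boundary term plus one more integral), an antiderivative of (x + 1) cos(7*x/2) is 2*x*sin(7*x/2)/7 + 2*sin(7*x/2)/7 + 4*cos(7*x/2)/49; evaluating from 0 to 2*pi: ∫_{0}^{2*pi} (x + 1) cos(7*x/2) dx = (-4/49) - (4/49) = -8/49.
Hence a_7 = (1/pi)·(-8/49) = -8/(49*pi).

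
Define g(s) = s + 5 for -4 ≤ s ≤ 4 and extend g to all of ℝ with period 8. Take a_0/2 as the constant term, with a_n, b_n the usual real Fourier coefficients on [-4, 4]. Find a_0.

a_0 = 1/4 ∫_{-4}^{4} g(s) ds = 1/4 · (40) = 10.

10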